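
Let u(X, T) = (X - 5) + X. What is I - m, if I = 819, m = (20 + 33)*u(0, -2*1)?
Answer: 1084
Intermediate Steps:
u(X, T) = -5 + 2*X (u(X, T) = (-5 + X) + X = -5 + 2*X)
m = -265 (m = (20 + 33)*(-5 + 2*0) = 53*(-5 + 0) = 53*(-5) = -265)
I - m = 819 - 1*(-265) = 819 + 265 = 1084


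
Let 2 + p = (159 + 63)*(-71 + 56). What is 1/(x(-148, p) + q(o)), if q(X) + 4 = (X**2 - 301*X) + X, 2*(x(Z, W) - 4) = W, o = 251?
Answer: -1/13965 ≈ -7.1608e-5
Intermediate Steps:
p = -3332 (p = -2 + (159 + 63)*(-71 + 56) = -2 + 222*(-15) = -2 - 3330 = -3332)
x(Z, W) = 4 + W/2
q(X) = -4 + X**2 - 300*X (q(X) = -4 + ((X**2 - 301*X) + X) = -4 + (X**2 - 300*X) = -4 + X**2 - 300*X)
1/(x(-148, p) + q(o)) = 1/((4 + (1/2)*(-3332)) + (-4 + 251**2 - 300*251)) = 1/((4 - 1666) + (-4 + 63001 - 75300)) = 1/(-1662 - 12303) = 1/(-13965) = -1/13965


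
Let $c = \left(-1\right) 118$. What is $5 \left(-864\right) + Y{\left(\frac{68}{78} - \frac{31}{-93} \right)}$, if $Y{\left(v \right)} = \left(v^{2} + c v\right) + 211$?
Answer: $- \frac{6463874}{1521} \approx -4249.8$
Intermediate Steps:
$c = -118$
$Y{\left(v \right)} = 211 + v^{2} - 118 v$ ($Y{\left(v \right)} = \left(v^{2} - 118 v\right) + 211 = 211 + v^{2} - 118 v$)
$5 \left(-864\right) + Y{\left(\frac{68}{78} - \frac{31}{-93} \right)} = 5 \left(-864\right) + \left(211 + \left(\frac{68}{78} - \frac{31}{-93}\right)^{2} - 118 \left(\frac{68}{78} - \frac{31}{-93}\right)\right) = -4320 + \left(211 + \left(68 \cdot \frac{1}{78} - - \frac{1}{3}\right)^{2} - 118 \left(68 \cdot \frac{1}{78} - - \frac{1}{3}\right)\right) = -4320 + \left(211 + \left(\frac{34}{39} + \frac{1}{3}\right)^{2} - 118 \left(\frac{34}{39} + \frac{1}{3}\right)\right) = -4320 + \left(211 + \left(\frac{47}{39}\right)^{2} - \frac{5546}{39}\right) = -4320 + \left(211 + \frac{2209}{1521} - \frac{5546}{39}\right) = -4320 + \frac{106846}{1521} = - \frac{6463874}{1521}$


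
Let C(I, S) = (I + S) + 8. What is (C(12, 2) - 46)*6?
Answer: -144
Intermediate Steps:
C(I, S) = 8 + I + S
(C(12, 2) - 46)*6 = ((8 + 12 + 2) - 46)*6 = (22 - 46)*6 = -24*6 = -144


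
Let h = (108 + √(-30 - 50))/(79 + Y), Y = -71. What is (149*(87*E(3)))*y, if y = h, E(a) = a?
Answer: 1050003/2 + 38889*I*√5/2 ≈ 5.25e+5 + 43479.0*I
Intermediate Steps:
h = 27/2 + I*√5/2 (h = (108 + √(-30 - 50))/(79 - 71) = (108 + √(-80))/8 = (108 + 4*I*√5)*(⅛) = 27/2 + I*√5/2 ≈ 13.5 + 1.118*I)
y = 27/2 + I*√5/2 ≈ 13.5 + 1.118*I
(149*(87*E(3)))*y = (149*(87*3))*(27/2 + I*√5/2) = (149*261)*(27/2 + I*√5/2) = 38889*(27/2 + I*√5/2) = 1050003/2 + 38889*I*√5/2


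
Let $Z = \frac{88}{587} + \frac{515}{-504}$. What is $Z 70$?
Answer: $- \frac{1289765}{21132} \approx -61.034$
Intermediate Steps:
$Z = - \frac{257953}{295848}$ ($Z = 88 \cdot \frac{1}{587} + 515 \left(- \frac{1}{504}\right) = \frac{88}{587} - \frac{515}{504} = - \frac{257953}{295848} \approx -0.87191$)
$Z 70 = \left(- \frac{257953}{295848}\right) 70 = - \frac{1289765}{21132}$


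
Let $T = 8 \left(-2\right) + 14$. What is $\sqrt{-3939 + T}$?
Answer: $i \sqrt{3941} \approx 62.777 i$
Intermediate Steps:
$T = -2$ ($T = -16 + 14 = -2$)
$\sqrt{-3939 + T} = \sqrt{-3939 - 2} = \sqrt{-3941} = i \sqrt{3941}$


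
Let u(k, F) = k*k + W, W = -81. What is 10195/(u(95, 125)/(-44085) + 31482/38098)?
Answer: 8561507807175/523567729 ≈ 16352.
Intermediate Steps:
u(k, F) = -81 + k² (u(k, F) = k*k - 81 = k² - 81 = -81 + k²)
10195/(u(95, 125)/(-44085) + 31482/38098) = 10195/((-81 + 95²)/(-44085) + 31482/38098) = 10195/((-81 + 9025)*(-1/44085) + 31482*(1/38098)) = 10195/(8944*(-1/44085) + 15741/19049) = 10195/(-8944/44085 + 15741/19049) = 10195/(523567729/839775165) = 10195*(839775165/523567729) = 8561507807175/523567729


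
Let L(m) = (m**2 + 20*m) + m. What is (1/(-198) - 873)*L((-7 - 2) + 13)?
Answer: -8642750/99 ≈ -87301.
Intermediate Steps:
L(m) = m**2 + 21*m
(1/(-198) - 873)*L((-7 - 2) + 13) = (1/(-198) - 873)*(((-7 - 2) + 13)*(21 + ((-7 - 2) + 13))) = (-1/198 - 873)*((-9 + 13)*(21 + (-9 + 13))) = -345710*(21 + 4)/99 = -345710*25/99 = -172855/198*100 = -8642750/99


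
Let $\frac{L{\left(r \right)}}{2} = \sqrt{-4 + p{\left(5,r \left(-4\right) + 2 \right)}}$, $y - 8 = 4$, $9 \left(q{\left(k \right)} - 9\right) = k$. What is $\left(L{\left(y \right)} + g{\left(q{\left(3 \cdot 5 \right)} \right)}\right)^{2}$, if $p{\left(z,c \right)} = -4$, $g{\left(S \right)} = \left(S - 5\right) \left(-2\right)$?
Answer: $\frac{868}{9} - \frac{272 i \sqrt{2}}{3} \approx 96.444 - 128.22 i$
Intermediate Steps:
$q{\left(k \right)} = 9 + \frac{k}{9}$
$g{\left(S \right)} = 10 - 2 S$ ($g{\left(S \right)} = \left(-5 + S\right) \left(-2\right) = 10 - 2 S$)
$y = 12$ ($y = 8 + 4 = 12$)
$L{\left(r \right)} = 4 i \sqrt{2}$ ($L{\left(r \right)} = 2 \sqrt{-4 - 4} = 2 \sqrt{-8} = 2 \cdot 2 i \sqrt{2} = 4 i \sqrt{2}$)
$\left(L{\left(y \right)} + g{\left(q{\left(3 \cdot 5 \right)} \right)}\right)^{2} = \left(4 i \sqrt{2} + \left(10 - 2 \left(9 + \frac{3 \cdot 5}{9}\right)\right)\right)^{2} = \left(4 i \sqrt{2} + \left(10 - 2 \left(9 + \frac{1}{9} \cdot 15\right)\right)\right)^{2} = \left(4 i \sqrt{2} + \left(10 - 2 \left(9 + \frac{5}{3}\right)\right)\right)^{2} = \left(4 i \sqrt{2} + \left(10 - \frac{64}{3}\right)\right)^{2} = \left(4 i \sqrt{2} - \frac{34}{3}\right)^{2} = \left(- \frac{34}{3} + 4 i \sqrt{2}\right)^{2}$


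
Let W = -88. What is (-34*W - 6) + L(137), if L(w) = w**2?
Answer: 21755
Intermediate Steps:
(-34*W - 6) + L(137) = (-34*(-88) - 6) + 137**2 = (2992 - 6) + 18769 = 2986 + 18769 = 21755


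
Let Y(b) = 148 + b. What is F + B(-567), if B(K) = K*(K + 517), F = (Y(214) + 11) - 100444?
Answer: -71721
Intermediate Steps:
F = -100071 (F = ((148 + 214) + 11) - 100444 = (362 + 11) - 100444 = 373 - 100444 = -100071)
B(K) = K*(517 + K)
F + B(-567) = -100071 - 567*(517 - 567) = -100071 - 567*(-50) = -100071 + 28350 = -71721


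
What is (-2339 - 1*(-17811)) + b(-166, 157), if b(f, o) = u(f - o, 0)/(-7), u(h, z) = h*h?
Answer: 3975/7 ≈ 567.86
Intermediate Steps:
u(h, z) = h**2
b(f, o) = -(f - o)**2/7 (b(f, o) = (f - o)**2/(-7) = (f - o)**2*(-1/7) = -(f - o)**2/7)
(-2339 - 1*(-17811)) + b(-166, 157) = (-2339 - 1*(-17811)) - (-166 - 1*157)**2/7 = (-2339 + 17811) - (-166 - 157)**2/7 = 15472 - 1/7*(-323)**2 = 15472 - 1/7*104329 = 15472 - 104329/7 = 3975/7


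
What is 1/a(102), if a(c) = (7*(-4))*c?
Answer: -1/2856 ≈ -0.00035014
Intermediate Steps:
a(c) = -28*c
1/a(102) = 1/(-28*102) = 1/(-2856) = -1/2856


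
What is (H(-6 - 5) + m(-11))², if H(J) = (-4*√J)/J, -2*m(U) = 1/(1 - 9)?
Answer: -4085/2816 + I*√11/22 ≈ -1.4506 + 0.15076*I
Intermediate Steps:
m(U) = 1/16 (m(U) = -1/(2*(1 - 9)) = -½/(-8) = -½*(-⅛) = 1/16)
H(J) = -4/√J
(H(-6 - 5) + m(-11))² = (-4/√(-6 - 5) + 1/16)² = (-(-4)*I*√11/11 + 1/16)² = (4*I*√11/11 + 1/16)² = (1/16 + 4*I*√11/11)²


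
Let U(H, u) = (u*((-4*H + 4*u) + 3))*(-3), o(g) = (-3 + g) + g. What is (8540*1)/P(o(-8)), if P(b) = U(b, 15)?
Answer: -1708/1251 ≈ -1.3653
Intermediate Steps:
o(g) = -3 + 2*g
U(H, u) = -3*u*(3 - 4*H + 4*u) (U(H, u) = (u*(3 - 4*H + 4*u))*(-3) = -3*u*(3 - 4*H + 4*u))
P(b) = -2835 + 180*b (P(b) = 3*15*(-3 - 4*15 + 4*b) = 3*15*(-3 - 60 + 4*b) = 3*15*(-63 + 4*b) = -2835 + 180*b)
(8540*1)/P(o(-8)) = (8540*1)/(-2835 + 180*(-3 + 2*(-8))) = 8540/(-2835 + 180*(-3 - 16)) = 8540/(-2835 + 180*(-19)) = 8540/(-2835 - 3420) = 8540/(-6255) = 8540*(-1/6255) = -1708/1251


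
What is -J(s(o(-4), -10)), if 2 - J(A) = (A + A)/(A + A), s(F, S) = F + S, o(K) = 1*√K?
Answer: -1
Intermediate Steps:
o(K) = √K
J(A) = 1 (J(A) = 2 - (A + A)/(A + A) = 2 - 2*A/(2*A) = 2 - 2*A*1/(2*A) = 2 - 1*1 = 2 - 1 = 1)
-J(s(o(-4), -10)) = -1*1 = -1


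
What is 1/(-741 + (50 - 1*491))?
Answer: -1/1182 ≈ -0.00084602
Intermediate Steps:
1/(-741 + (50 - 1*491)) = 1/(-741 + (50 - 491)) = 1/(-741 - 441) = 1/(-1182) = -1/1182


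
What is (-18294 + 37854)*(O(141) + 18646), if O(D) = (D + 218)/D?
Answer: 17143981400/47 ≈ 3.6477e+8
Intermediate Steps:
O(D) = (218 + D)/D
(-18294 + 37854)*(O(141) + 18646) = (-18294 + 37854)*((218 + 141)/141 + 18646) = 19560*((1/141)*359 + 18646) = 19560*(359/141 + 18646) = 19560*(2629445/141) = 17143981400/47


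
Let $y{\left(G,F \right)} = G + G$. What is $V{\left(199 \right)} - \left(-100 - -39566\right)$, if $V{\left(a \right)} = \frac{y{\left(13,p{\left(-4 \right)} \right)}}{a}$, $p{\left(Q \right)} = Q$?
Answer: $- \frac{7853708}{199} \approx -39466.0$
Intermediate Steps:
$y{\left(G,F \right)} = 2 G$
$V{\left(a \right)} = \frac{26}{a}$ ($V{\left(a \right)} = \frac{2 \cdot 13}{a} = \frac{26}{a}$)
$V{\left(199 \right)} - \left(-100 - -39566\right) = \frac{26}{199} - \left(-100 - -39566\right) = 26 \cdot \frac{1}{199} - \left(-100 + 39566\right) = \frac{26}{199} - 39466 = - \frac{7853708}{199}$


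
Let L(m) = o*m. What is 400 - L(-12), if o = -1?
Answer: 388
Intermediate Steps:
L(m) = -m
400 - L(-12) = 400 - (-1)*(-12) = 400 - 1*12 = 400 - 12 = 388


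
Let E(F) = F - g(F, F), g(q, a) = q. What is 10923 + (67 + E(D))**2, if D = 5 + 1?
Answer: 15412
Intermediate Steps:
D = 6
E(F) = 0 (E(F) = F - F = 0)
10923 + (67 + E(D))**2 = 10923 + (67 + 0)**2 = 10923 + 67**2 = 10923 + 4489 = 15412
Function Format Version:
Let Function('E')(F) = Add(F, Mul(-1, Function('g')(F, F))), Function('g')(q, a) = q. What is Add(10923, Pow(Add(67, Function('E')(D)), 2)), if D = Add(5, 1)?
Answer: 15412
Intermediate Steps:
D = 6
Function('E')(F) = 0 (Function('E')(F) = Add(F, Mul(-1, F)) = 0)
Add(10923, Pow(Add(67, Function('E')(D)), 2)) = Add(10923, Pow(Add(67, 0), 2)) = Add(10923, Pow(67, 2)) = Add(10923, 4489) = 15412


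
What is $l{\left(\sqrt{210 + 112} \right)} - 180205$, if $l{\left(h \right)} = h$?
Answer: $-180205 + \sqrt{322} \approx -1.8019 \cdot 10^{5}$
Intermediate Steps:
$l{\left(\sqrt{210 + 112} \right)} - 180205 = \sqrt{210 + 112} - 180205 = \sqrt{322} - 180205 = -180205 + \sqrt{322}$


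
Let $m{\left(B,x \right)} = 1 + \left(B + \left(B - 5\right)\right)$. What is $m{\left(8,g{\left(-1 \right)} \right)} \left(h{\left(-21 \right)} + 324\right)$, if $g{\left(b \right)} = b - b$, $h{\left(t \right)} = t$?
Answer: $3636$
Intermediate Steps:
$g{\left(b \right)} = 0$
$m{\left(B,x \right)} = -4 + 2 B$ ($m{\left(B,x \right)} = 1 + \left(B + \left(B - 5\right)\right) = 1 + \left(B + \left(-5 + B\right)\right) = 1 + \left(-5 + 2 B\right) = -4 + 2 B$)
$m{\left(8,g{\left(-1 \right)} \right)} \left(h{\left(-21 \right)} + 324\right) = \left(-4 + 2 \cdot 8\right) \left(-21 + 324\right) = \left(-4 + 16\right) 303 = 12 \cdot 303 = 3636$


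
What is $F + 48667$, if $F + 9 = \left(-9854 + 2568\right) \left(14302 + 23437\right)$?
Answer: $-274917696$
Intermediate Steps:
$F = -274966363$ ($F = -9 + \left(-9854 + 2568\right) \left(14302 + 23437\right) = -9 - 274966354 = -274966363$)
$F + 48667 = -274966363 + 48667 = -274917696$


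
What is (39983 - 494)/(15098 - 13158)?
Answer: 39489/1940 ≈ 20.355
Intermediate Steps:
(39983 - 494)/(15098 - 13158) = 39489/1940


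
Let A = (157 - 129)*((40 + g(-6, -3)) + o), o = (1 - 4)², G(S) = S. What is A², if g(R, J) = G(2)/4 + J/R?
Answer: 1960000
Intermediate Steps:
g(R, J) = ½ + J/R (g(R, J) = 2/4 + J/R = 2*(¼) + J/R = ½ + J/R)
o = 9 (o = (-3)² = 9)
A = 1400 (A = (157 - 129)*((40 + (-3 + (½)*(-6))/(-6)) + 9) = 28*((40 - (-3 - 3)/6) + 9) = 28*((40 - ⅙*(-6)) + 9) = 28*((40 + 1) + 9) = 28*(41 + 9) = 28*50 = 1400)
A² = 1400² = 1960000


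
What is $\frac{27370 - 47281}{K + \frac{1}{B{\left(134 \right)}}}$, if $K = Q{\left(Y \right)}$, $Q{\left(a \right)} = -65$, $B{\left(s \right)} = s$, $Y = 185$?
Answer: $\frac{889358}{2903} \approx 306.36$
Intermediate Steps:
$K = -65$
$\frac{27370 - 47281}{K + \frac{1}{B{\left(134 \right)}}} = \frac{27370 - 47281}{-65 + \frac{1}{134}} = - \frac{19911}{-65 + \frac{1}{134}} = - \frac{19911}{- \frac{8709}{134}} = \left(-19911\right) \left(- \frac{134}{8709}\right) = \frac{889358}{2903}$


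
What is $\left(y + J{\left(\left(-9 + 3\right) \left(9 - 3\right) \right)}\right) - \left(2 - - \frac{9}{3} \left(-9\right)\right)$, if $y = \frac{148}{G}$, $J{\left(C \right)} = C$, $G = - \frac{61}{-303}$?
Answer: $\frac{44173}{61} \approx 724.15$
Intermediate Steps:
$G = \frac{61}{303}$ ($G = \left(-61\right) \left(- \frac{1}{303}\right) = \frac{61}{303} \approx 0.20132$)
$y = \frac{44844}{61}$ ($y = \frac{148}{\frac{61}{303}} = 148 \cdot \frac{303}{61} = \frac{44844}{61} \approx 735.15$)
$\left(y + J{\left(\left(-9 + 3\right) \left(9 - 3\right) \right)}\right) - \left(2 - - \frac{9}{3} \left(-9\right)\right) = \left(\frac{44844}{61} + \left(-9 + 3\right) \left(9 - 3\right)\right) - \left(2 - - \frac{9}{3} \left(-9\right)\right) = \left(\frac{44844}{61} - 36\right) - \left(2 - \left(-9\right) \frac{1}{3} \left(-9\right)\right) = \left(\frac{44844}{61} - 36\right) - -25 = \frac{42648}{61} + \left(-2 + 27\right) = \frac{42648}{61} + 25 = \frac{44173}{61}$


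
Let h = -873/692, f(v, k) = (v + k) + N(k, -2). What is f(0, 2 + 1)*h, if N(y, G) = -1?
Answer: -873/346 ≈ -2.5231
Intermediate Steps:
f(v, k) = -1 + k + v (f(v, k) = (v + k) - 1 = (k + v) - 1 = -1 + k + v)
h = -873/692 ≈ -1.2616
f(0, 2 + 1)*h = (-1 + (2 + 1) + 0)*(-873/692) = (-1 + 3 + 0)*(-873/692) = 2*(-873/692) = -873/346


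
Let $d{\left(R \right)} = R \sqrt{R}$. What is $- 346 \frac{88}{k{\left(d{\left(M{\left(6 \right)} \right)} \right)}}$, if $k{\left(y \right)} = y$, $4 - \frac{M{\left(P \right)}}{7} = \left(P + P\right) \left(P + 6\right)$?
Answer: $- \frac{3806 i \sqrt{5}}{8575} \approx - 0.99248 i$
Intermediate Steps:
$M{\left(P \right)} = 28 - 14 P \left(6 + P\right)$ ($M{\left(P \right)} = 28 - 7 \left(P + P\right) \left(P + 6\right) = 28 - 7 \cdot 2 P \left(6 + P\right) = 28 - 14 P \left(6 + P\right)$)
$d{\left(R \right)} = R^{\frac{3}{2}}$
$- 346 \frac{88}{k{\left(d{\left(M{\left(6 \right)} \right)} \right)}} = - 346 \frac{88}{\left(28 - 504 - 14 \cdot 6^{2}\right)^{\frac{3}{2}}} = - 346 \frac{88}{\left(28 - 504 - 504\right)^{\frac{3}{2}}} = - 346 \frac{88}{\left(-980\right)^{\frac{3}{2}}} = - 346 \frac{88}{\left(-13720\right) i \sqrt{5}} = - 346 \cdot 88 \frac{i \sqrt{5}}{68600} = - 346 \frac{11 i \sqrt{5}}{8575} = - \frac{3806 i \sqrt{5}}{8575}$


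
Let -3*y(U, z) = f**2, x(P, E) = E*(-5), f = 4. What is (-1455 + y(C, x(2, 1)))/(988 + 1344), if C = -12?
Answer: -4381/6996 ≈ -0.62621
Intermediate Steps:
x(P, E) = -5*E
y(U, z) = -16/3 (y(U, z) = -1/3*4**2 = -1/3*16 = -16/3)
(-1455 + y(C, x(2, 1)))/(988 + 1344) = (-1455 - 16/3)/(988 + 1344) = -4381/3/2332 = -4381/3*1/2332 = -4381/6996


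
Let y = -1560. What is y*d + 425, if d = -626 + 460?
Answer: 259385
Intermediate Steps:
d = -166
y*d + 425 = -1560*(-166) + 425 = 258960 + 425 = 259385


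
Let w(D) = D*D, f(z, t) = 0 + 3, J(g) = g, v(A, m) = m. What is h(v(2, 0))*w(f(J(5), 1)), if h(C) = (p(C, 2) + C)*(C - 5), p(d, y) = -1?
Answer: 45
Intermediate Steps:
f(z, t) = 3
w(D) = D²
h(C) = (-1 + C)*(-5 + C) (h(C) = (-1 + C)*(C - 5) = (-1 + C)*(-5 + C))
h(v(2, 0))*w(f(J(5), 1)) = (5 + 0² - 6*0)*3² = (5 + 0 + 0)*9 = 5*9 = 45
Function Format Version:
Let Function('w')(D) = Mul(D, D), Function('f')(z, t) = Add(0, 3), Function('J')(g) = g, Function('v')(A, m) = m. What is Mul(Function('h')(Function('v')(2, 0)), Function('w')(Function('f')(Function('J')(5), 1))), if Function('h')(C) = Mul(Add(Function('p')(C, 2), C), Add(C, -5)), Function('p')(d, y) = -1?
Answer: 45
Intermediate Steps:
Function('f')(z, t) = 3
Function('w')(D) = Pow(D, 2)
Function('h')(C) = Mul(Add(-1, C), Add(-5, C)) (Function('h')(C) = Mul(Add(-1, C), Add(C, -5)) = Mul(Add(-1, C), Add(-5, C)))
Mul(Function('h')(Function('v')(2, 0)), Function('w')(Function('f')(Function('J')(5), 1))) = Mul(Add(5, Pow(0, 2), Mul(-6, 0)), Pow(3, 2)) = Mul(Add(5, 0, 0), 9) = Mul(5, 9) = 45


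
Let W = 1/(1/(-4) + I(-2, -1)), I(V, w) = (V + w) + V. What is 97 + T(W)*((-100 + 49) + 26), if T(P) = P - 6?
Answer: 5287/21 ≈ 251.76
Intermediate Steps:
I(V, w) = w + 2*V
W = -4/21 (W = 1/(1/(-4) + (-1 + 2*(-2))) = 1/(-¼ + (-1 - 4)) = 1/(-¼ - 5) = 1/(-21/4) = -4/21 ≈ -0.19048)
T(P) = -6 + P
97 + T(W)*((-100 + 49) + 26) = 97 + (-6 - 4/21)*((-100 + 49) + 26) = 97 - 130*(-51 + 26)/21 = 97 - 130/21*(-25) = 97 + 3250/21 = 5287/21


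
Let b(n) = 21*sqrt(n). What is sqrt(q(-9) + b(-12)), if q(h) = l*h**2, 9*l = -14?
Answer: sqrt(-126 + 42*I*sqrt(3)) ≈ 3.1219 + 11.651*I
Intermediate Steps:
l = -14/9 (l = (1/9)*(-14) = -14/9 ≈ -1.5556)
q(h) = -14*h**2/9
sqrt(q(-9) + b(-12)) = sqrt(-14/9*(-9)**2 + 21*sqrt(-12)) = sqrt(-14/9*81 + 21*(2*I*sqrt(3))) = sqrt(-126 + 42*I*sqrt(3))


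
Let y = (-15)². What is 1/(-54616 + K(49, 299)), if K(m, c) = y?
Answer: -1/54391 ≈ -1.8385e-5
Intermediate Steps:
y = 225
K(m, c) = 225
1/(-54616 + K(49, 299)) = 1/(-54616 + 225) = 1/(-54391) = -1/54391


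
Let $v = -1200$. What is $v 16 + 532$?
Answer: $-18668$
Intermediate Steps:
$v 16 + 532 = \left(-1200\right) 16 + 532 = -19200 + 532 = -18668$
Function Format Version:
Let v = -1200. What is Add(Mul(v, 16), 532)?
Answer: -18668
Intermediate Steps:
Add(Mul(v, 16), 532) = Add(Mul(-1200, 16), 532) = Add(-19200, 532) = -18668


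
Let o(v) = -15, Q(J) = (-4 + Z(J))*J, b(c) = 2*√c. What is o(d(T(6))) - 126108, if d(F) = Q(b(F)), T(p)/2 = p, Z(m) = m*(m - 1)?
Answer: -126123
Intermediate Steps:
Z(m) = m*(-1 + m)
Q(J) = J*(-4 + J*(-1 + J)) (Q(J) = (-4 + J*(-1 + J))*J = J*(-4 + J*(-1 + J)))
T(p) = 2*p
d(F) = 2*√F*(-4 + 2*√F*(-1 + 2*√F)) (d(F) = (2*√F)*(-4 + (2*√F)*(-1 + 2*√F)) = (2*√F)*(-4 + 2*√F*(-1 + 2*√F)) = 2*√F*(-4 + 2*√F*(-1 + 2*√F)))
o(d(T(6))) - 126108 = -15 - 126108 = -126123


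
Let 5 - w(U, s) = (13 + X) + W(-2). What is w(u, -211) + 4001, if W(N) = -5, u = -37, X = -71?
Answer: 4069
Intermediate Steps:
w(U, s) = 68 (w(U, s) = 5 - ((13 - 71) - 5) = 5 - (-58 - 5) = 5 - 1*(-63) = 5 + 63 = 68)
w(u, -211) + 4001 = 68 + 4001 = 4069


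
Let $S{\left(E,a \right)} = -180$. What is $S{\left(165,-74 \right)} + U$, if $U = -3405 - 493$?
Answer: $-4078$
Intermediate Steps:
$U = -3898$ ($U = -3405 - 493 = -3898$)
$S{\left(165,-74 \right)} + U = -180 - 3898 = -4078$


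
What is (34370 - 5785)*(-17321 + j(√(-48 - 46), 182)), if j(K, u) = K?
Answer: -495120785 + 28585*I*√94 ≈ -4.9512e+8 + 2.7714e+5*I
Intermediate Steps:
(34370 - 5785)*(-17321 + j(√(-48 - 46), 182)) = (34370 - 5785)*(-17321 + √(-48 - 46)) = 28585*(-17321 + √(-94)) = 28585*(-17321 + I*√94) = -495120785 + 28585*I*√94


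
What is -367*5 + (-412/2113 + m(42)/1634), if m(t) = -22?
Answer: -3168158882/1726321 ≈ -1835.2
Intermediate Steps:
-367*5 + (-412/2113 + m(42)/1634) = -367*5 + (-412/2113 - 22/1634) = -1835 + (-412*1/2113 - 22*1/1634) = -1835 + (-412/2113 - 11/817) = -1835 - 359847/1726321 = -3168158882/1726321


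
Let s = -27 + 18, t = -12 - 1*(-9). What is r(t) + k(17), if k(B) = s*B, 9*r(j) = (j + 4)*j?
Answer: -460/3 ≈ -153.33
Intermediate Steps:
t = -3 (t = -12 + 9 = -3)
s = -9
r(j) = j*(4 + j)/9 (r(j) = ((j + 4)*j)/9 = ((4 + j)*j)/9 = (j*(4 + j))/9 = j*(4 + j)/9)
k(B) = -9*B
r(t) + k(17) = (⅑)*(-3)*(4 - 3) - 9*17 = (⅑)*(-3)*1 - 153 = -⅓ - 153 = -460/3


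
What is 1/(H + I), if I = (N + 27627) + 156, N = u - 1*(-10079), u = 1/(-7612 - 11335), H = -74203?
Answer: -18947/688552928 ≈ -2.7517e-5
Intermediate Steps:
u = -1/18947 (u = 1/(-18947) = -1/18947 ≈ -5.2779e-5)
N = 190966812/18947 (N = -1/18947 - 1*(-10079) = -1/18947 + 10079 = 190966812/18947 ≈ 10079.)
I = 717371313/18947 (I = (190966812/18947 + 27627) + 156 = 714415581/18947 + 156 = 717371313/18947 ≈ 37862.)
1/(H + I) = 1/(-74203 + 717371313/18947) = 1/(-688552928/18947) = -18947/688552928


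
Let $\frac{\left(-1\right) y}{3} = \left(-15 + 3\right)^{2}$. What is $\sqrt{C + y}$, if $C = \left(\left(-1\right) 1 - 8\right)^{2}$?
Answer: $3 i \sqrt{39} \approx 18.735 i$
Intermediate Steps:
$y = -432$ ($y = - 3 \left(-15 + 3\right)^{2} = - 3 \left(-12\right)^{2} = \left(-3\right) 144 = -432$)
$C = 81$ ($C = \left(-1 - 8\right)^{2} = \left(-9\right)^{2} = 81$)
$\sqrt{C + y} = \sqrt{81 - 432} = \sqrt{-351} = 3 i \sqrt{39}$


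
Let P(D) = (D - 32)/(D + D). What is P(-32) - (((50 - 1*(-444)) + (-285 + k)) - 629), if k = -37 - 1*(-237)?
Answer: 221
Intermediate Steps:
k = 200 (k = -37 + 237 = 200)
P(D) = (-32 + D)/(2*D) (P(D) = (-32 + D)/((2*D)) = (-32 + D)*(1/(2*D)) = (-32 + D)/(2*D))
P(-32) - (((50 - 1*(-444)) + (-285 + k)) - 629) = (½)*(-32 - 32)/(-32) - (((50 - 1*(-444)) + (-285 + 200)) - 629) = (½)*(-1/32)*(-64) - (((50 + 444) - 85) - 629) = 1 - ((494 - 85) - 629) = 1 - (409 - 629) = 1 - 1*(-220) = 1 + 220 = 221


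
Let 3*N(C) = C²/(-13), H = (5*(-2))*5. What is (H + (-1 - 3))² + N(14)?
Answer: 113528/39 ≈ 2911.0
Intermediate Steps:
H = -50 (H = -10*5 = -50)
N(C) = -C²/39 (N(C) = (C²/(-13))/3 = (C²*(-1/13))/3 = (-C²/13)/3 = -C²/39)
(H + (-1 - 3))² + N(14) = (-50 + (-1 - 3))² - 1/39*14² = (-50 - 4)² - 1/39*196 = (-54)² - 196/39 = 2916 - 196/39 = 113528/39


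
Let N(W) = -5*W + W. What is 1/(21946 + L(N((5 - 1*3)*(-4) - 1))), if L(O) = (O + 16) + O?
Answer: 1/22034 ≈ 4.5384e-5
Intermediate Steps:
N(W) = -4*W
L(O) = 16 + 2*O (L(O) = (16 + O) + O = 16 + 2*O)
1/(21946 + L(N((5 - 1*3)*(-4) - 1))) = 1/(21946 + (16 + 2*(-4*((5 - 1*3)*(-4) - 1)))) = 1/(21946 + (16 + 2*(-4*((5 - 3)*(-4) - 1)))) = 1/(21946 + (16 + 2*(-4*(2*(-4) - 1)))) = 1/(21946 + (16 + 2*(-4*(-8 - 1)))) = 1/(21946 + (16 + 2*(-4*(-9)))) = 1/(21946 + (16 + 2*36)) = 1/(21946 + (16 + 72)) = 1/(21946 + 88) = 1/22034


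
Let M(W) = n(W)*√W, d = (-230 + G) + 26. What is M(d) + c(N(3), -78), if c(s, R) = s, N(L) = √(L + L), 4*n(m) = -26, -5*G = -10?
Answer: √6 - 13*I*√202/2 ≈ 2.4495 - 92.382*I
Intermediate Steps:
G = 2 (G = -⅕*(-10) = 2)
n(m) = -13/2 (n(m) = (¼)*(-26) = -13/2)
N(L) = √2*√L (N(L) = √(2*L) = √2*√L)
d = -202 (d = (-230 + 2) + 26 = -228 + 26 = -202)
M(W) = -13*√W/2
M(d) + c(N(3), -78) = -13*I*√202/2 + √2*√3 = -13*I*√202/2 + √6 = √6 - 13*I*√202/2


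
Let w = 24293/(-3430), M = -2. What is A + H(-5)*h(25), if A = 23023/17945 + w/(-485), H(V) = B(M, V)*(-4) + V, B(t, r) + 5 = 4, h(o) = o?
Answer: -1458916019/61551350 ≈ -23.702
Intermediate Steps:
B(t, r) = -1 (B(t, r) = -5 + 4 = -1)
w = -24293/3430 (w = 24293*(-1/3430) = -24293/3430 ≈ -7.0825)
H(V) = 4 + V (H(V) = -1*(-4) + V = 4 + V)
A = 79867731/61551350 (A = 23023/17945 - 24293/3430/(-485) = 23023*(1/17945) - 24293/3430*(-1/485) = 23023/17945 + 24293/1663550 = 79867731/61551350 ≈ 1.2976)
A + H(-5)*h(25) = 79867731/61551350 + (4 - 5)*25 = 79867731/61551350 - 1*25 = 79867731/61551350 - 25 = -1458916019/61551350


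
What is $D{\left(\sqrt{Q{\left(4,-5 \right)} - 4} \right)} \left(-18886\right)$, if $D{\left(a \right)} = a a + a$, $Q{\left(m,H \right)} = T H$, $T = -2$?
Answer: $-113316 - 18886 \sqrt{6} \approx -1.5958 \cdot 10^{5}$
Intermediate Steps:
$Q{\left(m,H \right)} = - 2 H$
$D{\left(a \right)} = a + a^{2}$ ($D{\left(a \right)} = a^{2} + a = a + a^{2}$)
$D{\left(\sqrt{Q{\left(4,-5 \right)} - 4} \right)} \left(-18886\right) = \sqrt{\left(-2\right) \left(-5\right) - 4} \left(1 + \sqrt{\left(-2\right) \left(-5\right) - 4}\right) \left(-18886\right) = \sqrt{10 - 4} \left(1 + \sqrt{10 - 4}\right) \left(-18886\right) = \sqrt{6} \left(1 + \sqrt{6}\right) \left(-18886\right) = - 18886 \sqrt{6} \left(1 + \sqrt{6}\right)$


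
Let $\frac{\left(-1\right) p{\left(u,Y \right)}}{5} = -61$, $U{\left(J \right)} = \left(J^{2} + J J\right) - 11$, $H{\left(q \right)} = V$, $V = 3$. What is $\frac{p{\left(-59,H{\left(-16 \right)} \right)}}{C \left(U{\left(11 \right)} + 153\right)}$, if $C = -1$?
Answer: $- \frac{305}{384} \approx -0.79427$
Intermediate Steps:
$H{\left(q \right)} = 3$
$U{\left(J \right)} = -11 + 2 J^{2}$ ($U{\left(J \right)} = \left(J^{2} + J^{2}\right) - 11 = 2 J^{2} - 11 = -11 + 2 J^{2}$)
$p{\left(u,Y \right)} = 305$ ($p{\left(u,Y \right)} = \left(-5\right) \left(-61\right) = 305$)
$\frac{p{\left(-59,H{\left(-16 \right)} \right)}}{C \left(U{\left(11 \right)} + 153\right)} = \frac{305}{\left(-1\right) \left(\left(-11 + 2 \cdot 11^{2}\right) + 153\right)} = \frac{305}{\left(-1\right) \left(\left(-11 + 2 \cdot 121\right) + 153\right)} = \frac{305}{\left(-1\right) \left(\left(-11 + 242\right) + 153\right)} = \frac{305}{\left(-1\right) \left(231 + 153\right)} = \frac{305}{\left(-1\right) 384} = \frac{305}{-384} = 305 \left(- \frac{1}{384}\right) = - \frac{305}{384}$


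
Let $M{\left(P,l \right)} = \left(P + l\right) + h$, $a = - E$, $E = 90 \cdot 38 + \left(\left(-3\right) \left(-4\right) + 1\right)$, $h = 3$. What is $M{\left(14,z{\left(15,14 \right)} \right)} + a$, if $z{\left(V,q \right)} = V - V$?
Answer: $-3416$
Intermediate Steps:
$z{\left(V,q \right)} = 0$
$E = 3433$ ($E = 3420 + \left(12 + 1\right) = 3420 + 13 = 3433$)
$a = -3433$ ($a = \left(-1\right) 3433 = -3433$)
$M{\left(P,l \right)} = 3 + P + l$ ($M{\left(P,l \right)} = \left(P + l\right) + 3 = 3 + P + l$)
$M{\left(14,z{\left(15,14 \right)} \right)} + a = \left(3 + 14 + 0\right) - 3433 = 17 - 3433 = -3416$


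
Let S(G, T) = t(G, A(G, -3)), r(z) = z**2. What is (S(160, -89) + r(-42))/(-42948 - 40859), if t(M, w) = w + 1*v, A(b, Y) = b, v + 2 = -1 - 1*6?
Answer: -1915/83807 ≈ -0.022850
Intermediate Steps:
v = -9 (v = -2 + (-1 - 1*6) = -2 + (-1 - 6) = -2 - 7 = -9)
t(M, w) = -9 + w (t(M, w) = w + 1*(-9) = w - 9 = -9 + w)
S(G, T) = -9 + G
(S(160, -89) + r(-42))/(-42948 - 40859) = ((-9 + 160) + (-42)**2)/(-42948 - 40859) = (151 + 1764)/(-83807) = 1915*(-1/83807) = -1915/83807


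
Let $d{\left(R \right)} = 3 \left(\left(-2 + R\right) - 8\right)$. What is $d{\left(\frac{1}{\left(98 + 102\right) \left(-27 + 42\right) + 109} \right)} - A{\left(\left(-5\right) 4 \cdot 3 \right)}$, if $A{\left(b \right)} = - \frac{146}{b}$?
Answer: $- \frac{3024967}{93270} \approx -32.432$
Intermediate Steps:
$d{\left(R \right)} = -30 + 3 R$ ($d{\left(R \right)} = 3 \left(-10 + R\right) = -30 + 3 R$)
$d{\left(\frac{1}{\left(98 + 102\right) \left(-27 + 42\right) + 109} \right)} - A{\left(\left(-5\right) 4 \cdot 3 \right)} = \left(-30 + \frac{3}{\left(98 + 102\right) \left(-27 + 42\right) + 109}\right) - - \frac{146}{\left(-5\right) 4 \cdot 3} = \left(-30 + \frac{3}{200 \cdot 15 + 109}\right) - - \frac{146}{\left(-20\right) 3} = \left(-30 + \frac{3}{3000 + 109}\right) - - \frac{146}{-60} = \left(-30 + \frac{3}{3109}\right) - \left(-146\right) \left(- \frac{1}{60}\right) = \left(-30 + 3 \cdot \frac{1}{3109}\right) - \frac{73}{30} = \left(-30 + \frac{3}{3109}\right) - \frac{73}{30} = - \frac{93267}{3109} - \frac{73}{30} = - \frac{3024967}{93270}$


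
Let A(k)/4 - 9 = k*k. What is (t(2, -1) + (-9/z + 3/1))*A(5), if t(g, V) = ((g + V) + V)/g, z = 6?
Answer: 204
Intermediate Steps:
A(k) = 36 + 4*k² (A(k) = 36 + 4*(k*k) = 36 + 4*k²)
t(g, V) = (g + 2*V)/g (t(g, V) = ((V + g) + V)/g = (g + 2*V)/g)
(t(2, -1) + (-9/z + 3/1))*A(5) = ((2 + 2*(-1))/2 + (-9/6 + 3/1))*(36 + 4*5²) = ((2 - 2)/2 + (-9*⅙ + 3*1))*(36 + 4*25) = ((½)*0 + (-3/2 + 3))*(36 + 100) = (0 + 3/2)*136 = (3/2)*136 = 204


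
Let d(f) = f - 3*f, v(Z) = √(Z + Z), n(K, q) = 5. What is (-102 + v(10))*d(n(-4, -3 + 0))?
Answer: 1020 - 20*√5 ≈ 975.28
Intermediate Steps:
v(Z) = √2*√Z (v(Z) = √(2*Z) = √2*√Z)
d(f) = -2*f
(-102 + v(10))*d(n(-4, -3 + 0)) = (-102 + √2*√10)*(-2*5) = (-102 + 2*√5)*(-10) = 1020 - 20*√5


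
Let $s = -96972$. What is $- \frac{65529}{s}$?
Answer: $\frac{21843}{32324} \approx 0.67575$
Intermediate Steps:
$- \frac{65529}{s} = - \frac{65529}{-96972} = \left(-65529\right) \left(- \frac{1}{96972}\right) = \frac{21843}{32324}$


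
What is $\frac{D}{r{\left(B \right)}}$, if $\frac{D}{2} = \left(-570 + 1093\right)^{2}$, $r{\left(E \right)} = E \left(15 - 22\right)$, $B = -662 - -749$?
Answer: $- \frac{547058}{609} \approx -898.29$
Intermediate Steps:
$B = 87$ ($B = -662 + 749 = 87$)
$r{\left(E \right)} = - 7 E$ ($r{\left(E \right)} = E \left(-7\right) = - 7 E$)
$D = 547058$ ($D = 2 \left(-570 + 1093\right)^{2} = 2 \cdot 523^{2} = 2 \cdot 273529 = 547058$)
$\frac{D}{r{\left(B \right)}} = \frac{547058}{\left(-7\right) 87} = \frac{547058}{-609} = 547058 \left(- \frac{1}{609}\right) = - \frac{547058}{609}$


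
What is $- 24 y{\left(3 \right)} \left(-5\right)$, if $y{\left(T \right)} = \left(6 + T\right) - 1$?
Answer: $960$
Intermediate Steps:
$y{\left(T \right)} = 5 + T$
$- 24 y{\left(3 \right)} \left(-5\right) = - 24 \left(5 + 3\right) \left(-5\right) = - 24 \cdot 8 \left(-5\right) = \left(-24\right) \left(-40\right) = 960$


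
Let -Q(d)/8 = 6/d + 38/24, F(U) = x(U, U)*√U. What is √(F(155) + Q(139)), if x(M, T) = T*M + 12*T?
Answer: √(-2262642 + 4501116765*√155)/417 ≈ 567.67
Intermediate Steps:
x(M, T) = 12*T + M*T (x(M, T) = M*T + 12*T = 12*T + M*T)
F(U) = U^(3/2)*(12 + U) (F(U) = (U*(12 + U))*√U = U^(3/2)*(12 + U))
Q(d) = -38/3 - 48/d (Q(d) = -8*(6/d + 38/24) = -8*(6/d + 38*(1/24)) = -8*(6/d + 19/12) = -8*(19/12 + 6/d) = -38/3 - 48/d)
√(F(155) + Q(139)) = √(155^(3/2)*(12 + 155) + (-38/3 - 48/139)) = √((155*√155)*167 + (-38/3 - 48*1/139)) = √(25885*√155 + (-38/3 - 48/139)) = √(25885*√155 - 5426/417) = √(-5426/417 + 25885*√155)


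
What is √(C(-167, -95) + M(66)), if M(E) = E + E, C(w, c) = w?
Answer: I*√35 ≈ 5.9161*I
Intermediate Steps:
M(E) = 2*E
√(C(-167, -95) + M(66)) = √(-167 + 2*66) = √(-167 + 132) = √(-35) = I*√35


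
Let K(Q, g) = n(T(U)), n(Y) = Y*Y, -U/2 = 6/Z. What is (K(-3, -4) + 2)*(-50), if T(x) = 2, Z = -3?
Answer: -300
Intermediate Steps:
U = 4 (U = -12/(-3) = -12*(-1)/3 = -2*(-2) = 4)
n(Y) = Y**2
K(Q, g) = 4 (K(Q, g) = 2**2 = 4)
(K(-3, -4) + 2)*(-50) = (4 + 2)*(-50) = 6*(-50) = -300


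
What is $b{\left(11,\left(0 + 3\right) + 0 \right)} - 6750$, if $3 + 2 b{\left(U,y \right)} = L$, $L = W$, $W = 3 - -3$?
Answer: $- \frac{13497}{2} \approx -6748.5$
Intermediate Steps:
$W = 6$ ($W = 3 + 3 = 6$)
$L = 6$
$b{\left(U,y \right)} = \frac{3}{2}$ ($b{\left(U,y \right)} = - \frac{3}{2} + \frac{1}{2} \cdot 6 = - \frac{3}{2} + 3 = \frac{3}{2}$)
$b{\left(11,\left(0 + 3\right) + 0 \right)} - 6750 = \frac{3}{2} - 6750 = - \frac{13497}{2}$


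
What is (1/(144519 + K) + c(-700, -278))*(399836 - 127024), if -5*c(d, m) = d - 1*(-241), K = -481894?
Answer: 8449266999488/337375 ≈ 2.5044e+7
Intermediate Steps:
c(d, m) = -241/5 - d/5 (c(d, m) = -(d - 1*(-241))/5 = -(d + 241)/5 = -(241 + d)/5 = -241/5 - d/5)
(1/(144519 + K) + c(-700, -278))*(399836 - 127024) = (1/(144519 - 481894) + (-241/5 - 1/5*(-700)))*(399836 - 127024) = (1/(-337375) + (-241/5 + 140))*272812 = (-1/337375 + 459/5)*272812 = (30971024/337375)*272812 = 8449266999488/337375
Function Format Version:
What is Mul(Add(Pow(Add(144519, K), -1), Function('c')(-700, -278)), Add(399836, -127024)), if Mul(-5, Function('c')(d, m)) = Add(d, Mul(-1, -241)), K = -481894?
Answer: Rational(8449266999488, 337375) ≈ 2.5044e+7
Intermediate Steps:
Function('c')(d, m) = Add(Rational(-241, 5), Mul(Rational(-1, 5), d)) (Function('c')(d, m) = Mul(Rational(-1, 5), Add(d, Mul(-1, -241))) = Mul(Rational(-1, 5), Add(d, 241)) = Mul(Rational(-1, 5), Add(241, d)) = Add(Rational(-241, 5), Mul(Rational(-1, 5), d)))
Mul(Add(Pow(Add(144519, K), -1), Function('c')(-700, -278)), Add(399836, -127024)) = Mul(Add(Pow(Add(144519, -481894), -1), Add(Rational(-241, 5), Mul(Rational(-1, 5), -700))), Add(399836, -127024)) = Mul(Add(Pow(-337375, -1), Add(Rational(-241, 5), 140)), 272812) = Mul(Add(Rational(-1, 337375), Rational(459, 5)), 272812) = Mul(Rational(30971024, 337375), 272812) = Rational(8449266999488, 337375)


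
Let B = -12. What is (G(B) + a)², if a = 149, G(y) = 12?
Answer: 25921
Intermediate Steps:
(G(B) + a)² = (12 + 149)² = 161² = 25921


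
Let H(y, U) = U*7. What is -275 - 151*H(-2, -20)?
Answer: 20865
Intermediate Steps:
H(y, U) = 7*U
-275 - 151*H(-2, -20) = -275 - 1057*(-20) = -275 - 151*(-140) = -275 + 21140 = 20865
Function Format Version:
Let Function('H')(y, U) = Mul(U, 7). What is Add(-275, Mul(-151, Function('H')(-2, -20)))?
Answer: 20865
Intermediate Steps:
Function('H')(y, U) = Mul(7, U)
Add(-275, Mul(-151, Function('H')(-2, -20))) = Add(-275, Mul(-151, Mul(7, -20))) = Add(-275, Mul(-151, -140)) = Add(-275, 21140) = 20865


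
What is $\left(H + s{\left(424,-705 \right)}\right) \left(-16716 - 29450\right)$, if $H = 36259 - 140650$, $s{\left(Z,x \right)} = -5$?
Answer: $4819545736$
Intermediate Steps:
$H = -104391$
$\left(H + s{\left(424,-705 \right)}\right) \left(-16716 - 29450\right) = \left(-104391 - 5\right) \left(-16716 - 29450\right) = \left(-104396\right) \left(-46166\right) = 4819545736$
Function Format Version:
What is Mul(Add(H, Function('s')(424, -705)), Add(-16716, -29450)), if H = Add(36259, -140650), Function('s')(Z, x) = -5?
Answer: 4819545736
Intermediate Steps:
H = -104391
Mul(Add(H, Function('s')(424, -705)), Add(-16716, -29450)) = Mul(Add(-104391, -5), Add(-16716, -29450)) = Mul(-104396, -46166) = 4819545736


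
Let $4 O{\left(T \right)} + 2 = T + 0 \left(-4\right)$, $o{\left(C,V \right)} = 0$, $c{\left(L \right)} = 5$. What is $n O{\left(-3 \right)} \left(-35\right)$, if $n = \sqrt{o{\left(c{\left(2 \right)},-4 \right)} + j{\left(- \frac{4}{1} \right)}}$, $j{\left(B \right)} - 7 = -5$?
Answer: $\frac{175 \sqrt{2}}{4} \approx 61.872$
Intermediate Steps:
$j{\left(B \right)} = 2$ ($j{\left(B \right)} = 7 - 5 = 2$)
$O{\left(T \right)} = - \frac{1}{2} + \frac{T}{4}$ ($O{\left(T \right)} = - \frac{1}{2} + \frac{T + 0 \left(-4\right)}{4} = - \frac{1}{2} + \frac{T + 0}{4} = - \frac{1}{2} + \frac{T}{4}$)
$n = \sqrt{2}$ ($n = \sqrt{0 + 2} = \sqrt{2} \approx 1.4142$)
$n O{\left(-3 \right)} \left(-35\right) = \sqrt{2} \left(- \frac{1}{2} + \frac{1}{4} \left(-3\right)\right) \left(-35\right) = \sqrt{2} \left(- \frac{1}{2} - \frac{3}{4}\right) \left(-35\right) = \sqrt{2} \left(- \frac{5}{4}\right) \left(-35\right) = - \frac{5 \sqrt{2}}{4} \left(-35\right) = \frac{175 \sqrt{2}}{4}$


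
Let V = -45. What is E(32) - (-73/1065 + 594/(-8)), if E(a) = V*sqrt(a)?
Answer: 316597/4260 - 180*sqrt(2) ≈ -180.24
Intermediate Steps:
E(a) = -45*sqrt(a)
E(32) - (-73/1065 + 594/(-8)) = -180*sqrt(2) - (-73/1065 + 594/(-8)) = -180*sqrt(2) - (-73*1/1065 + 594*(-1/8)) = -180*sqrt(2) - (-73/1065 - 297/4) = -180*sqrt(2) - 1*(-316597/4260) = -180*sqrt(2) + 316597/4260 = 316597/4260 - 180*sqrt(2)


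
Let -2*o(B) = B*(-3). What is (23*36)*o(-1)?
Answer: -1242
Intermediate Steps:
o(B) = 3*B/2 (o(B) = -B*(-3)/2 = -(-3)*B/2 = 3*B/2)
(23*36)*o(-1) = (23*36)*((3/2)*(-1)) = 828*(-3/2) = -1242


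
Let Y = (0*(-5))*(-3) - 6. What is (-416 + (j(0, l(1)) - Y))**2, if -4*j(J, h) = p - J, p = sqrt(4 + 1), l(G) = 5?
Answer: (1640 + sqrt(5))**2/16 ≈ 1.6856e+5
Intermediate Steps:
p = sqrt(5) ≈ 2.2361
j(J, h) = -sqrt(5)/4 + J/4 (j(J, h) = -(sqrt(5) - J)/4 = -sqrt(5)/4 + J/4)
Y = -6 (Y = 0*(-3) - 6 = 0 - 6 = -6)
(-416 + (j(0, l(1)) - Y))**2 = (-416 + ((-sqrt(5)/4 + (1/4)*0) - 1*(-6)))**2 = (-416 + ((-sqrt(5)/4 + 0) + 6))**2 = (-416 + (-sqrt(5)/4 + 6))**2 = (-416 + (6 - sqrt(5)/4))**2 = (-410 - sqrt(5)/4)**2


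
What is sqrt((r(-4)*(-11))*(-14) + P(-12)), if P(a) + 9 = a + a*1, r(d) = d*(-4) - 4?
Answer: 11*sqrt(15) ≈ 42.603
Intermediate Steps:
r(d) = -4 - 4*d (r(d) = -4*d - 4 = -4 - 4*d)
P(a) = -9 + 2*a (P(a) = -9 + (a + a*1) = -9 + (a + a) = -9 + 2*a)
sqrt((r(-4)*(-11))*(-14) + P(-12)) = sqrt(((-4 - 4*(-4))*(-11))*(-14) + (-9 + 2*(-12))) = sqrt(((-4 + 16)*(-11))*(-14) + (-9 - 24)) = sqrt((12*(-11))*(-14) - 33) = sqrt(-132*(-14) - 33) = sqrt(1848 - 33) = sqrt(1815) = 11*sqrt(15)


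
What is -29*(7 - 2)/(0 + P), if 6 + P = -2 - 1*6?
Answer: 145/14 ≈ 10.357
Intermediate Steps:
P = -14 (P = -6 + (-2 - 1*6) = -6 + (-2 - 6) = -6 - 8 = -14)
-29*(7 - 2)/(0 + P) = -29*(7 - 2)/(0 - 14) = -29/((-14/5)) = -29/((-14*1/5)) = -29/(-14/5) = -29*(-5/14) = 145/14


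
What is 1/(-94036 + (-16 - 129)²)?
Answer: -1/73011 ≈ -1.3697e-5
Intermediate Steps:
1/(-94036 + (-16 - 129)²) = 1/(-94036 + (-145)²) = 1/(-94036 + 21025) = 1/(-73011) = -1/73011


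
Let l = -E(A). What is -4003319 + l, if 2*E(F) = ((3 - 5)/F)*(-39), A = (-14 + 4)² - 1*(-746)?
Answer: -1128935971/282 ≈ -4.0033e+6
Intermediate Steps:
A = 846 (A = (-10)² + 746 = 100 + 746 = 846)
E(F) = 39/F (E(F) = (((3 - 5)/F)*(-39))/2 = (-2/F*(-39))/2 = (78/F)/2 = 39/F)
l = -13/282 (l = -39/846 = -1*13/282 = -13/282 ≈ -0.046099)
-4003319 + l = -4003319 - 13/282 = -1128935971/282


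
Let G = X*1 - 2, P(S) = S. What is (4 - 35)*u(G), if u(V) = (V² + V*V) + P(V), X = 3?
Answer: -93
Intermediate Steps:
G = 1 (G = 3*1 - 2 = 3 - 2 = 1)
u(V) = V + 2*V² (u(V) = (V² + V*V) + V = (V² + V²) + V = 2*V² + V = V + 2*V²)
(4 - 35)*u(G) = (4 - 35)*(1*(1 + 2*1)) = -31*(1 + 2) = -31*3 = -93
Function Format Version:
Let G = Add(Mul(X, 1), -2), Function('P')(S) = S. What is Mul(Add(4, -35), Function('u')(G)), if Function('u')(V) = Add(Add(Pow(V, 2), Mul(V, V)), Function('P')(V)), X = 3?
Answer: -93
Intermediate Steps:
G = 1 (G = Add(Mul(3, 1), -2) = Add(3, -2) = 1)
Function('u')(V) = Add(V, Mul(2, Pow(V, 2))) (Function('u')(V) = Add(Add(Pow(V, 2), Mul(V, V)), V) = Add(Add(Pow(V, 2), Pow(V, 2)), V) = Add(Mul(2, Pow(V, 2)), V) = Add(V, Mul(2, Pow(V, 2))))
Mul(Add(4, -35), Function('u')(G)) = Mul(Add(4, -35), Mul(1, Add(1, Mul(2, 1)))) = Mul(-31, Mul(1, Add(1, 2))) = Mul(-31, Mul(1, 3)) = Mul(-31, 3) = -93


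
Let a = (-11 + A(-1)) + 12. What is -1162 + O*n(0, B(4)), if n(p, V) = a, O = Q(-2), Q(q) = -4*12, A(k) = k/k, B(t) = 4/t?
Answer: -1258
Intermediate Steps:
A(k) = 1
Q(q) = -48
O = -48
a = 2 (a = (-11 + 1) + 12 = -10 + 12 = 2)
n(p, V) = 2
-1162 + O*n(0, B(4)) = -1162 - 48*2 = -1162 - 96 = -1258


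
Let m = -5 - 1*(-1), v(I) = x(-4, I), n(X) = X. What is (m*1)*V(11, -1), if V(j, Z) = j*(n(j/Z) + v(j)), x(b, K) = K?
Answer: 0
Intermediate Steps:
v(I) = I
m = -4 (m = -5 + 1 = -4)
V(j, Z) = j*(j + j/Z) (V(j, Z) = j*(j/Z + j) = j*(j + j/Z))
(m*1)*V(11, -1) = (-4*1)*(11**2*(1 - 1)/(-1)) = -(-4)*121*0 = -4*0 = 0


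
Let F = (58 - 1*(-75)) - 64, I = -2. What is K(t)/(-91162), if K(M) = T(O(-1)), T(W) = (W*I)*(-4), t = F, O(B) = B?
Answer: 4/45581 ≈ 8.7756e-5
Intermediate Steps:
F = 69 (F = (58 + 75) - 64 = 133 - 64 = 69)
t = 69
T(W) = 8*W (T(W) = (W*(-2))*(-4) = -2*W*(-4) = 8*W)
K(M) = -8 (K(M) = 8*(-1) = -8)
K(t)/(-91162) = -8/(-91162) = -8*(-1/91162) = 4/45581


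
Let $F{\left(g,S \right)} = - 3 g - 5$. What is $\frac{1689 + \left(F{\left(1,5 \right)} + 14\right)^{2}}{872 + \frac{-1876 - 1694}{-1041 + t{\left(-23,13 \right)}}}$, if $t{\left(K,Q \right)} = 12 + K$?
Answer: $\frac{907350}{460457} \approx 1.9705$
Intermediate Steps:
$F{\left(g,S \right)} = -5 - 3 g$
$\frac{1689 + \left(F{\left(1,5 \right)} + 14\right)^{2}}{872 + \frac{-1876 - 1694}{-1041 + t{\left(-23,13 \right)}}} = \frac{1689 + \left(\left(-5 - 3\right) + 14\right)^{2}}{872 + \frac{-1876 - 1694}{-1041 + \left(12 - 23\right)}} = \frac{1689 + \left(\left(-5 - 3\right) + 14\right)^{2}}{872 - \frac{3570}{-1041 - 11}} = \frac{1689 + \left(-8 + 14\right)^{2}}{872 - \frac{3570}{-1052}} = \frac{1689 + 6^{2}}{872 - - \frac{1785}{526}} = \frac{1689 + 36}{872 + \frac{1785}{526}} = \frac{1725}{\frac{460457}{526}} = 1725 \cdot \frac{526}{460457} = \frac{907350}{460457}$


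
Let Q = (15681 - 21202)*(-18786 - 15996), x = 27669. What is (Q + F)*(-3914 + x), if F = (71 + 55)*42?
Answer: 4561832141070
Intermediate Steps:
Q = 192031422 (Q = -5521*(-34782) = 192031422)
F = 5292 (F = 126*42 = 5292)
(Q + F)*(-3914 + x) = (192031422 + 5292)*(-3914 + 27669) = 192036714*23755 = 4561832141070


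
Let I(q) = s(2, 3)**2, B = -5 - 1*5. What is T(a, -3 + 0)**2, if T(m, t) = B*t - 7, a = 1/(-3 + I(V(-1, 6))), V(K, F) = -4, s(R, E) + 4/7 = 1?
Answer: 529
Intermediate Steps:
s(R, E) = 3/7 (s(R, E) = -4/7 + 1 = 3/7)
B = -10 (B = -5 - 5 = -10)
I(q) = 9/49 (I(q) = (3/7)**2 = 9/49)
a = -49/138 (a = 1/(-3 + 9/49) = 1/(-138/49) = -49/138 ≈ -0.35507)
T(m, t) = -7 - 10*t (T(m, t) = -10*t - 7 = -7 - 10*t)
T(a, -3 + 0)**2 = (-7 - 10*(-3 + 0))**2 = (-7 - 10*(-3))**2 = (-7 + 30)**2 = 23**2 = 529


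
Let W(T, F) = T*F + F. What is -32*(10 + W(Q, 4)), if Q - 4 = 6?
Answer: -1728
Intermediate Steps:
Q = 10 (Q = 4 + 6 = 10)
W(T, F) = F + F*T (W(T, F) = F*T + F = F + F*T)
-32*(10 + W(Q, 4)) = -32*(10 + 4*(1 + 10)) = -32*(10 + 4*11) = -32*(10 + 44) = -32*54 = -1728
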